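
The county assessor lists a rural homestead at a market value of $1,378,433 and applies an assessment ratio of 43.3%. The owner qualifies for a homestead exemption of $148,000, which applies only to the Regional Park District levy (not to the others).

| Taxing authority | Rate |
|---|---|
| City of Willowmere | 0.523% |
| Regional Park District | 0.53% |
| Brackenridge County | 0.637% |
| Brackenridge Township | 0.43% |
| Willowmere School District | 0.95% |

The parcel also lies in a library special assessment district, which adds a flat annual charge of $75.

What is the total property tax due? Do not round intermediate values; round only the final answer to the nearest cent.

$17,614.25

Assessed value = $1,378,433 × 0.433 = $596,861.489
City of Willowmere: $596,861.489 × 0.00523 = $3,121.58558747
Regional Park District: ($596,861.489 − $148,000) × 0.0053 = $448,861.489 × 0.0053 = $2,378.9658917
Brackenridge County: $596,861.489 × 0.00637 = $3,802.00768493
Brackenridge Township: $596,861.489 × 0.0043 = $2,566.5044027
Willowmere School District: $596,861.489 × 0.0095 = $5,670.1841455
Levies subtotal = $17,539.2477123
Total = $17,539.2477123 + $75 = $17,614.2477123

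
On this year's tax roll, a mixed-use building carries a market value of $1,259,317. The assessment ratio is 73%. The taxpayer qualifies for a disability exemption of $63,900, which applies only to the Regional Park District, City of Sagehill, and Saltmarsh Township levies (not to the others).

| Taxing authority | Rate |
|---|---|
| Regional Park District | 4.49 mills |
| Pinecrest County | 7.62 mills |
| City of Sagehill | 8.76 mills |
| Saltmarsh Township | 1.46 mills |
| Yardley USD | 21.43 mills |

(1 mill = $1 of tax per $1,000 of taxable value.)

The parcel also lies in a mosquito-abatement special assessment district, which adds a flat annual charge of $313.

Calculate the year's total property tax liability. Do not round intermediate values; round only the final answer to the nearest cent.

$39,601.66

Assessed value = $1,259,317 × 0.73 = $919,301.41
Regional Park District: ($919,301.41 − $63,900) × 0.00449 = $855,401.41 × 0.00449 = $3,840.7523309
Pinecrest County: $919,301.41 × 0.00762 = $7,005.0767442
City of Sagehill: ($919,301.41 − $63,900) × 0.00876 = $855,401.41 × 0.00876 = $7,493.3163516
Saltmarsh Township: ($919,301.41 − $63,900) × 0.00146 = $855,401.41 × 0.00146 = $1,248.8860586
Yardley USD: $919,301.41 × 0.02143 = $19,700.6292163
Levies subtotal = $39,288.6607016
Total = $39,288.6607016 + $313 = $39,601.6607016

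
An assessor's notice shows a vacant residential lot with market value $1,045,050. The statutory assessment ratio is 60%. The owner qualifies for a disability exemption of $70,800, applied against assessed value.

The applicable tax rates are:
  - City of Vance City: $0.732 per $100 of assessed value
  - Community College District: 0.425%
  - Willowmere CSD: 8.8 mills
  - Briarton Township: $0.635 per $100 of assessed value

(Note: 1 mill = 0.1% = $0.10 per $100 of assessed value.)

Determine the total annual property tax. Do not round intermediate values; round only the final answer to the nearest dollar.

$14,862

Assessed value = $1,045,050 × 0.6 = $627,030
Taxable value = $627,030 − $70,800 = $556,230
City of Vance City: $556,230 × 0.00732 = $4,071.6036
Community College District: $556,230 × 0.00425 = $2,363.9775
Willowmere CSD: $556,230 × 0.0088 = $4,894.824
Briarton Township: $556,230 × 0.00635 = $3,532.0605
Total = $14,862.4656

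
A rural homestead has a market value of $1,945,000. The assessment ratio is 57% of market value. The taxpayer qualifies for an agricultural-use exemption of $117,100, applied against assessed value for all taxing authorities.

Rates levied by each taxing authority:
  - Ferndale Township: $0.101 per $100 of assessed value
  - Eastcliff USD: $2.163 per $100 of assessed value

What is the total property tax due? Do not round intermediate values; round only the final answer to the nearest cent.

$22,448.69

Assessed value = $1,945,000 × 0.57 = $1,108,650
Taxable value = $1,108,650 − $117,100 = $991,550
Ferndale Township: $991,550 × 0.00101 = $1,001.4655
Eastcliff USD: $991,550 × 0.02163 = $21,447.2265
Total = $1,001.4655 + $21,447.2265 = $22,448.692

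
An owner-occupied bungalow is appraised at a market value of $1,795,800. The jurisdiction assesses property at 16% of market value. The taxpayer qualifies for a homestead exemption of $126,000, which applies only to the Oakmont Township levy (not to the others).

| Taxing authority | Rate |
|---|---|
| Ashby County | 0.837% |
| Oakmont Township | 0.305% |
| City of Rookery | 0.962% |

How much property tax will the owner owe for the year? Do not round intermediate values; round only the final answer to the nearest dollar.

Assessed value = $1,795,800 × 0.16 = $287,328
Ashby County: $287,328 × 0.00837 = $2,404.93536
Oakmont Township: ($287,328 − $126,000) × 0.00305 = $161,328 × 0.00305 = $492.0504
City of Rookery: $287,328 × 0.00962 = $2,764.09536
Total = $5,661.08112

$5,661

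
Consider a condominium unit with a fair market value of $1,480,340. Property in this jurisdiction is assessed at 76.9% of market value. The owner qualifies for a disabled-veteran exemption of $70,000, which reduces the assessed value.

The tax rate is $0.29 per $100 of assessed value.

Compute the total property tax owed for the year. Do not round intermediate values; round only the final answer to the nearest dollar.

Assessed value = $1,480,340 × 0.769 = $1,138,381.46
Taxable value = $1,138,381.46 − $70,000 = $1,068,381.46
Tax = $1,068,381.46 × 0.0029 = $3,098.306234

$3,098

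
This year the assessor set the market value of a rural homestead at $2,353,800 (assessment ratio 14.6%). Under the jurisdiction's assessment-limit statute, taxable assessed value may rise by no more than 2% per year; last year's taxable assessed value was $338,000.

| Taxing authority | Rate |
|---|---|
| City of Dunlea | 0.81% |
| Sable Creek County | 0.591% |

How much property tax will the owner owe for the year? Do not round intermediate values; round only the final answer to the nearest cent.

$4,814.60

Uncapped assessed value = $2,353,800 × 0.146 = $343,654.8
Cap limit = $338,000 × 1.02 = $344,760
Taxable assessed value = min($343,654.8, $344,760) = $343,654.8 (cap does not bind)
City of Dunlea: $343,654.8 × 0.0081 = $2,783.60388
Sable Creek County: $343,654.8 × 0.00591 = $2,030.999868
Total = $4,814.603748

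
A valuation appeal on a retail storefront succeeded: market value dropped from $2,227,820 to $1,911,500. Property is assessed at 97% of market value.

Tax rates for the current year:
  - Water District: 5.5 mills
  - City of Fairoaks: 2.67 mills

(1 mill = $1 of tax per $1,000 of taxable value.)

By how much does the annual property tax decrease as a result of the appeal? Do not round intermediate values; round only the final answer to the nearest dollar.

$2,507

Old assessed value = $2,227,820 × 0.97 = $2,160,985.4
New assessed value = $1,911,500 × 0.97 = $1,854,155
Combined rate = 0.0055 + 0.00267 = 0.00817
Old tax = $2,160,985.4 × 0.00817 = $17,655.250718
New tax = $1,854,155 × 0.00817 = $15,148.44635
Reduction = $17,655.250718 − $15,148.44635 = $2,506.804368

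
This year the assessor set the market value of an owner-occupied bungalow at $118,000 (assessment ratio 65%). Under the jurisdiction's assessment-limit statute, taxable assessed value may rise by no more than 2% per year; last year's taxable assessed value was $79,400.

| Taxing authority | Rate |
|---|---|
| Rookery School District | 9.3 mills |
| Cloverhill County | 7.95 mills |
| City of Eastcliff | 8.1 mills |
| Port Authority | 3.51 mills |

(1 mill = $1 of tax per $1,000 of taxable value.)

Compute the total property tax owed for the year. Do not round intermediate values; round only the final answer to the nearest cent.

$2,213.56

Uncapped assessed value = $118,000 × 0.65 = $76,700
Cap limit = $79,400 × 1.02 = $80,988
Taxable assessed value = min($76,700, $80,988) = $76,700 (cap does not bind)
Rookery School District: $76,700 × 0.0093 = $713.31
Cloverhill County: $76,700 × 0.00795 = $609.765
City of Eastcliff: $76,700 × 0.0081 = $621.27
Port Authority: $76,700 × 0.00351 = $269.217
Total = $2,213.562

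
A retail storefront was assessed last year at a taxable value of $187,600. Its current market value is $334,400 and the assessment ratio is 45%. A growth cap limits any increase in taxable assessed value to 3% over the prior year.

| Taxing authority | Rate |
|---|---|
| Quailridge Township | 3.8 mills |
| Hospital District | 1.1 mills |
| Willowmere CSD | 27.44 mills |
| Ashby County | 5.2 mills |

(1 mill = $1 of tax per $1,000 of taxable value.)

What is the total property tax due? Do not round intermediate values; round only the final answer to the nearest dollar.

$5,649

Uncapped assessed value = $334,400 × 0.45 = $150,480
Cap limit = $187,600 × 1.03 = $193,228
Taxable assessed value = min($150,480, $193,228) = $150,480 (cap does not bind)
Quailridge Township: $150,480 × 0.0038 = $571.824
Hospital District: $150,480 × 0.0011 = $165.528
Willowmere CSD: $150,480 × 0.02744 = $4,129.1712
Ashby County: $150,480 × 0.0052 = $782.496
Total = $5,649.0192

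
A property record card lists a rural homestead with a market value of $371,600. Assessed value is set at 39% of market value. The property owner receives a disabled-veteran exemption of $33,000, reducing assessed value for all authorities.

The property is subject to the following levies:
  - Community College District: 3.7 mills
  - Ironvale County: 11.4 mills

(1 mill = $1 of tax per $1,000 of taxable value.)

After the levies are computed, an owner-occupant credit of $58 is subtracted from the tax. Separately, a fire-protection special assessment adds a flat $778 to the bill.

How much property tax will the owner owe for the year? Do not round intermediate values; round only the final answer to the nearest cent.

$2,410.05

Assessed value = $371,600 × 0.39 = $144,924
Taxable value = $144,924 − $33,000 = $111,924
Community College District: $111,924 × 0.0037 = $414.1188
Ironvale County: $111,924 × 0.0114 = $1,275.9336
Levies subtotal = $1,690.0524
After credit = $1,690.0524 − $58 = $1,632.0524
Total = $1,632.0524 + $778 = $2,410.0524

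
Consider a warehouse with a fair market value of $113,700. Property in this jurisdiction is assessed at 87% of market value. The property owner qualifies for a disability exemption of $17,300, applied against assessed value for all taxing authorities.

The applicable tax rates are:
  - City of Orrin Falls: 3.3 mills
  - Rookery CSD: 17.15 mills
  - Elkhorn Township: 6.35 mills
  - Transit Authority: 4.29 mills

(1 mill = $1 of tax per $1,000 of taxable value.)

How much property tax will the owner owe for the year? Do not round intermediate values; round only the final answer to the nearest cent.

$2,537.53

Assessed value = $113,700 × 0.87 = $98,919
Taxable value = $98,919 − $17,300 = $81,619
City of Orrin Falls: $81,619 × 0.0033 = $269.3427
Rookery CSD: $81,619 × 0.01715 = $1,399.76585
Elkhorn Township: $81,619 × 0.00635 = $518.28065
Transit Authority: $81,619 × 0.00429 = $350.14551
Total = $269.3427 + $1,399.76585 + $518.28065 + $350.14551 = $2,537.53471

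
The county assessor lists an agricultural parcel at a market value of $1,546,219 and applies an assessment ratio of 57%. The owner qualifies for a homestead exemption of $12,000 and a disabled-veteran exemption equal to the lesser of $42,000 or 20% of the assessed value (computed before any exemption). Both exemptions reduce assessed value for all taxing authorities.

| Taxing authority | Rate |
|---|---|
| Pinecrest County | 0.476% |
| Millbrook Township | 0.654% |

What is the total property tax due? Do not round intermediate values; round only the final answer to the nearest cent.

$9,349.00

Assessed value = $1,546,219 × 0.57 = $881,344.83
Disabled-veteran exemption = min($42,000, 20% × $881,344.83) = min($42,000, $176,268.966) = $42,000 (dollar cap binds)
Taxable value = $881,344.83 − $12,000 − $42,000 = $827,344.83
Pinecrest County: $827,344.83 × 0.00476 = $3,938.1613908
Millbrook Township: $827,344.83 × 0.00654 = $5,410.8351882
Total = $9,348.996579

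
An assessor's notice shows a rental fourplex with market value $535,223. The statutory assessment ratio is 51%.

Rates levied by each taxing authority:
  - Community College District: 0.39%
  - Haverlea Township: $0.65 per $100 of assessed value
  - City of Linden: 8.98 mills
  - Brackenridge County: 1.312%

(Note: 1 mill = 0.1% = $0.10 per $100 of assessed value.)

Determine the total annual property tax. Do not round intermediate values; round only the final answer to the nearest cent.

Assessed value = $535,223 × 0.51 = $272,963.73
Community College District: $272,963.73 × 0.0039 = $1,064.558547
Haverlea Township: $272,963.73 × 0.0065 = $1,774.264245
City of Linden: $272,963.73 × 0.00898 = $2,451.2142954
Brackenridge County: $272,963.73 × 0.01312 = $3,581.2841376
Total = $8,871.321225

$8,871.32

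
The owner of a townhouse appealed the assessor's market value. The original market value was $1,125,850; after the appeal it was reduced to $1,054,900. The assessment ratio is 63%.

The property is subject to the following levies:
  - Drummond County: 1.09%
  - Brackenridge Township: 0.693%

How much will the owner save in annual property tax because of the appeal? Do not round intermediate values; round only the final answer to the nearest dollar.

Old assessed value = $1,125,850 × 0.63 = $709,285.5
New assessed value = $1,054,900 × 0.63 = $664,587
Combined rate = 0.0109 + 0.00693 = 0.01783
Old tax = $709,285.5 × 0.01783 = $12,646.560465
New tax = $664,587 × 0.01783 = $11,849.58621
Reduction = $12,646.560465 − $11,849.58621 = $796.974255

$797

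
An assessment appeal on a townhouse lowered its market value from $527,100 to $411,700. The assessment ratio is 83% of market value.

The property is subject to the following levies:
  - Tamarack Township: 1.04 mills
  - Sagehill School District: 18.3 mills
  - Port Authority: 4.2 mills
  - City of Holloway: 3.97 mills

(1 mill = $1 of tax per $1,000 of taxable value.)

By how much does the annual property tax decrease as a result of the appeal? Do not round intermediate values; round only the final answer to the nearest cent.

$2,634.96

Old assessed value = $527,100 × 0.83 = $437,493
New assessed value = $411,700 × 0.83 = $341,711
Combined rate = 0.00104 + 0.0183 + 0.0042 + 0.00397 = 0.02751
Old tax = $437,493 × 0.02751 = $12,035.43243
New tax = $341,711 × 0.02751 = $9,400.46961
Reduction = $12,035.43243 − $9,400.46961 = $2,634.96282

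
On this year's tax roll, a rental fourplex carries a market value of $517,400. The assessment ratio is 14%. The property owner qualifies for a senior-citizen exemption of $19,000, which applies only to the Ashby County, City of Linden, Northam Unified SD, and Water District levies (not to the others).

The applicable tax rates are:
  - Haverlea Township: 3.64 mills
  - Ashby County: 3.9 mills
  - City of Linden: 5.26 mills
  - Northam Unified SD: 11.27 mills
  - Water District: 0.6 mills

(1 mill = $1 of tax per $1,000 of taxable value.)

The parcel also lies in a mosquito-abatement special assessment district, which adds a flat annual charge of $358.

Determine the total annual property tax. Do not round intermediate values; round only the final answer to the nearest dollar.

$1,745

Assessed value = $517,400 × 0.14 = $72,436
Haverlea Township: $72,436 × 0.00364 = $263.66704
Ashby County: ($72,436 − $19,000) × 0.0039 = $53,436 × 0.0039 = $208.4004
City of Linden: ($72,436 − $19,000) × 0.00526 = $53,436 × 0.00526 = $281.07336
Northam Unified SD: ($72,436 − $19,000) × 0.01127 = $53,436 × 0.01127 = $602.22372
Water District: ($72,436 − $19,000) × 0.0006 = $53,436 × 0.0006 = $32.0616
Levies subtotal = $1,387.42612
Total = $1,387.42612 + $358 = $1,745.42612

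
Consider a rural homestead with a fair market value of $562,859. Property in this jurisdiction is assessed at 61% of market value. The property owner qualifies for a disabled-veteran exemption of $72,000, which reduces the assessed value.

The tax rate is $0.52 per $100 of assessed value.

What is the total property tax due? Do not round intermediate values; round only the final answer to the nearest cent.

$1,410.99

Assessed value = $562,859 × 0.61 = $343,343.99
Taxable value = $343,343.99 − $72,000 = $271,343.99
Tax = $271,343.99 × 0.0052 = $1,410.988748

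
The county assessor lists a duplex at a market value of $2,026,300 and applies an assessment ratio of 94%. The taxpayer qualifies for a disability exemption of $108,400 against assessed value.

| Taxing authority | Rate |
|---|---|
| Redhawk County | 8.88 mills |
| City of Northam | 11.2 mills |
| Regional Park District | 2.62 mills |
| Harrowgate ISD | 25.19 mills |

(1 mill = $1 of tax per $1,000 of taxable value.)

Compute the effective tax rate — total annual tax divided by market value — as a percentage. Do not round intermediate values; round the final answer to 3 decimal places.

4.245%

Assessed value = $2,026,300 × 0.94 = $1,904,722
Taxable value = $1,904,722 − $108,400 = $1,796,322
Redhawk County: $1,796,322 × 0.00888 = $15,951.33936
City of Northam: $1,796,322 × 0.0112 = $20,118.8064
Regional Park District: $1,796,322 × 0.00262 = $4,706.36364
Harrowgate ISD: $1,796,322 × 0.02519 = $45,249.35118
Total tax = $86,025.86058
Effective rate = $86,025.86058 ÷ $2,026,300 = 4.245% of market value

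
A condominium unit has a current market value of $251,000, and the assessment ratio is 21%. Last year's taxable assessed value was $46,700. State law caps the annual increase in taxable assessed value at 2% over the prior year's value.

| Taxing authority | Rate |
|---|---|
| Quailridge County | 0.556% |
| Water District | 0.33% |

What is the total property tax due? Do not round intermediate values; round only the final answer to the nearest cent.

$422.04

Uncapped assessed value = $251,000 × 0.21 = $52,710
Cap limit = $46,700 × 1.02 = $47,634
Taxable assessed value = min($52,710, $47,634) = $47,634 (cap binds)
Quailridge County: $47,634 × 0.00556 = $264.84504
Water District: $47,634 × 0.0033 = $157.1922
Total = $422.03724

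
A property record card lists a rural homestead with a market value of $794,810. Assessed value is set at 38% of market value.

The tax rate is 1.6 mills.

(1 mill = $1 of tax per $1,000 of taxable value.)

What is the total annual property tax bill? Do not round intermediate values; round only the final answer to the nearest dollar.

Assessed value = $794,810 × 0.38 = $302,027.8
Tax = $302,027.8 × 0.0016 = $483.24448

$483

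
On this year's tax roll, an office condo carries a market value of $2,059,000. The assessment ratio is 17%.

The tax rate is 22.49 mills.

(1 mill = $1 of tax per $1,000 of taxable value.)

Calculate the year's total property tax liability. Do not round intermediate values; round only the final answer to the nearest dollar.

$7,872

Assessed value = $2,059,000 × 0.17 = $350,030
Tax = $350,030 × 0.02249 = $7,872.1747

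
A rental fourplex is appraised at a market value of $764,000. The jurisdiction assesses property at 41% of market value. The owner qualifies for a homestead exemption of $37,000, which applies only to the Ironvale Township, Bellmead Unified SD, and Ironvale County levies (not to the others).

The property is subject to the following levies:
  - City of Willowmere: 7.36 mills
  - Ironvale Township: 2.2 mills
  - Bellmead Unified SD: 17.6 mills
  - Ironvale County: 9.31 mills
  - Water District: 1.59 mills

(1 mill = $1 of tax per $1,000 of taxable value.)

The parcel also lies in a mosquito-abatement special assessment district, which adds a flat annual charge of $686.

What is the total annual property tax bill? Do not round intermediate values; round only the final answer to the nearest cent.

Assessed value = $764,000 × 0.41 = $313,240
City of Willowmere: $313,240 × 0.00736 = $2,305.4464
Ironvale Township: ($313,240 − $37,000) × 0.0022 = $276,240 × 0.0022 = $607.728
Bellmead Unified SD: ($313,240 − $37,000) × 0.0176 = $276,240 × 0.0176 = $4,861.824
Ironvale County: ($313,240 − $37,000) × 0.00931 = $276,240 × 0.00931 = $2,571.7944
Water District: $313,240 × 0.00159 = $498.0516
Levies subtotal = $10,844.8444
Total = $10,844.8444 + $686 = $11,530.8444

$11,530.84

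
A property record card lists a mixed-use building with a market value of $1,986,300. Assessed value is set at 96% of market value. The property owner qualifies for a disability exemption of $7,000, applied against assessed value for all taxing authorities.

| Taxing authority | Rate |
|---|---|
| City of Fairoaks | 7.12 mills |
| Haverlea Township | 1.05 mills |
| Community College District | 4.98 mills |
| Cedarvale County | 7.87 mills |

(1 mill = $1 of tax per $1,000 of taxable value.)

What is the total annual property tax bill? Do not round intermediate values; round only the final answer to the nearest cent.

$39,934.80

Assessed value = $1,986,300 × 0.96 = $1,906,848
Taxable value = $1,906,848 − $7,000 = $1,899,848
City of Fairoaks: $1,899,848 × 0.00712 = $13,526.91776
Haverlea Township: $1,899,848 × 0.00105 = $1,994.8404
Community College District: $1,899,848 × 0.00498 = $9,461.24304
Cedarvale County: $1,899,848 × 0.00787 = $14,951.80376
Total = $13,526.91776 + $1,994.8404 + $9,461.24304 + $14,951.80376 = $39,934.80496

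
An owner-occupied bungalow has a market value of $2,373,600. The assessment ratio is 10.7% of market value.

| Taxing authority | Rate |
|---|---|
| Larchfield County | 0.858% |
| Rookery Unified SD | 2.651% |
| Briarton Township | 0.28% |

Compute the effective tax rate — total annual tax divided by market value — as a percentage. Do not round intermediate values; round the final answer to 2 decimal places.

Assessed value = $2,373,600 × 0.107 = $253,975.2
Larchfield County: $253,975.2 × 0.00858 = $2,179.107216
Rookery Unified SD: $253,975.2 × 0.02651 = $6,732.882552
Briarton Township: $253,975.2 × 0.0028 = $711.13056
Total tax = $9,623.120328
Effective rate = $9,623.120328 ÷ $2,373,600 = 0.41% of market value

0.41%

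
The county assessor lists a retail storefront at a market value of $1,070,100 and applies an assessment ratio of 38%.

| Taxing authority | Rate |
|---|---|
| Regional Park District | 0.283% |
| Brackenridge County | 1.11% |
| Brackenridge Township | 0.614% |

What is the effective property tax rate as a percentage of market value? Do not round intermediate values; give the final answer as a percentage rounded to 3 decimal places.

0.763%

Assessed value = $1,070,100 × 0.38 = $406,638
Regional Park District: $406,638 × 0.00283 = $1,150.78554
Brackenridge County: $406,638 × 0.0111 = $4,513.6818
Brackenridge Township: $406,638 × 0.00614 = $2,496.75732
Total tax = $8,161.22466
Effective rate = $8,161.22466 ÷ $1,070,100 = 0.763% of market value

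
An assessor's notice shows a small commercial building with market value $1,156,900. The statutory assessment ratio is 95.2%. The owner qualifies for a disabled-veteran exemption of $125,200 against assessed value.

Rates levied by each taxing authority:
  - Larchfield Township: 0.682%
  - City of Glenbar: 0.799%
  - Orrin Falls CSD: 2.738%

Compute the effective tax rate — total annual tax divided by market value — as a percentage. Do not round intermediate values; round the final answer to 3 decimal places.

3.560%

Assessed value = $1,156,900 × 0.952 = $1,101,368.8
Taxable value = $1,101,368.8 − $125,200 = $976,168.8
Larchfield Township: $976,168.8 × 0.00682 = $6,657.471216
City of Glenbar: $976,168.8 × 0.00799 = $7,799.588712
Orrin Falls CSD: $976,168.8 × 0.02738 = $26,727.501744
Total tax = $41,184.561672
Effective rate = $41,184.561672 ÷ $1,156,900 = 3.560% of market value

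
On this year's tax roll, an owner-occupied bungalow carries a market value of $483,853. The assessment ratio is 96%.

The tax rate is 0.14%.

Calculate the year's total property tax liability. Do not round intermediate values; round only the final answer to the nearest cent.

$650.30

Assessed value = $483,853 × 0.96 = $464,498.88
Tax = $464,498.88 × 0.0014 = $650.298432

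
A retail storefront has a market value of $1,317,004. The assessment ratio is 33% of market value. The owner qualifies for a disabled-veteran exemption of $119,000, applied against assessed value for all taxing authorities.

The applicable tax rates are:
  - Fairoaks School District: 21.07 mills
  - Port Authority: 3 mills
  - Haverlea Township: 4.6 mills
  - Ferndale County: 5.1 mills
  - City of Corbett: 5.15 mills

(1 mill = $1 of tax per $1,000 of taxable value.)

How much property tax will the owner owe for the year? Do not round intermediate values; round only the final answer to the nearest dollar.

Assessed value = $1,317,004 × 0.33 = $434,611.32
Taxable value = $434,611.32 − $119,000 = $315,611.32
Fairoaks School District: $315,611.32 × 0.02107 = $6,649.9305124
Port Authority: $315,611.32 × 0.003 = $946.83396
Haverlea Township: $315,611.32 × 0.0046 = $1,451.812072
Ferndale County: $315,611.32 × 0.0051 = $1,609.617732
City of Corbett: $315,611.32 × 0.00515 = $1,625.398298
Total = $6,649.9305124 + $946.83396 + $1,451.812072 + $1,609.617732 + $1,625.398298 = $12,283.5925744

$12,284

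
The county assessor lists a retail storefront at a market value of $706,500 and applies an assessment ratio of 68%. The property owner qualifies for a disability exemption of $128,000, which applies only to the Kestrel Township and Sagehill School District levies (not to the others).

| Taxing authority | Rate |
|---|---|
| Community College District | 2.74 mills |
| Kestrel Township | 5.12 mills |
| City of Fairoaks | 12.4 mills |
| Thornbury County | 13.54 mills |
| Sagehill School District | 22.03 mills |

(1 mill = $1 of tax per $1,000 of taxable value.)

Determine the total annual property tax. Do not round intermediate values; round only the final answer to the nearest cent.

$23,346.65

Assessed value = $706,500 × 0.68 = $480,420
Community College District: $480,420 × 0.00274 = $1,316.3508
Kestrel Township: ($480,420 − $128,000) × 0.00512 = $352,420 × 0.00512 = $1,804.3904
City of Fairoaks: $480,420 × 0.0124 = $5,957.208
Thornbury County: $480,420 × 0.01354 = $6,504.8868
Sagehill School District: ($480,420 − $128,000) × 0.02203 = $352,420 × 0.02203 = $7,763.8126
Total = $23,346.6486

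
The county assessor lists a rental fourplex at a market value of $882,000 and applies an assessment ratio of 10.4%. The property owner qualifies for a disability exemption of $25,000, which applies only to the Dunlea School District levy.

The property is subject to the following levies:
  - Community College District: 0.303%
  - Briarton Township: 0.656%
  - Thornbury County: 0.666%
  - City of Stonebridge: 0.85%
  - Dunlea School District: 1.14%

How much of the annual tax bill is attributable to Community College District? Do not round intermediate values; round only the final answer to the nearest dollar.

Assessed value = $882,000 × 0.104 = $91,728
Community College District taxable value = $91,728 (exemption does not apply)
Community College District levy = $91,728 × 0.00303 = $277.93584

$278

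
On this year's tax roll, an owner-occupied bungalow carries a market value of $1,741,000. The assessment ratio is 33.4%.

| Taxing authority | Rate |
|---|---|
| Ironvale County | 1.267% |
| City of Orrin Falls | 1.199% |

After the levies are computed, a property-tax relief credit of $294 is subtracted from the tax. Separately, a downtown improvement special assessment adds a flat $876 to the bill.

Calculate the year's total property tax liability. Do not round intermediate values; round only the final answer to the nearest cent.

$14,921.64

Assessed value = $1,741,000 × 0.334 = $581,494
Ironvale County: $581,494 × 0.01267 = $7,367.52898
City of Orrin Falls: $581,494 × 0.01199 = $6,972.11306
Levies subtotal = $14,339.64204
After credit = $14,339.64204 − $294 = $14,045.64204
Total = $14,045.64204 + $876 = $14,921.64204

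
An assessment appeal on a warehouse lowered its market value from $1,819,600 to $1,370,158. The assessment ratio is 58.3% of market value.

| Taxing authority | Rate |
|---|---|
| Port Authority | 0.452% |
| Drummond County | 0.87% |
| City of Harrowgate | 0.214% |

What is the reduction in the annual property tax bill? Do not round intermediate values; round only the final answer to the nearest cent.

Old assessed value = $1,819,600 × 0.583 = $1,060,826.8
New assessed value = $1,370,158 × 0.583 = $798,802.114
Combined rate = 0.00452 + 0.0087 + 0.00214 = 0.01536
Old tax = $1,060,826.8 × 0.01536 = $16,294.299648
New tax = $798,802.114 × 0.01536 = $12,269.60047104
Reduction = $16,294.299648 − $12,269.60047104 = $4,024.69917696

$4,024.70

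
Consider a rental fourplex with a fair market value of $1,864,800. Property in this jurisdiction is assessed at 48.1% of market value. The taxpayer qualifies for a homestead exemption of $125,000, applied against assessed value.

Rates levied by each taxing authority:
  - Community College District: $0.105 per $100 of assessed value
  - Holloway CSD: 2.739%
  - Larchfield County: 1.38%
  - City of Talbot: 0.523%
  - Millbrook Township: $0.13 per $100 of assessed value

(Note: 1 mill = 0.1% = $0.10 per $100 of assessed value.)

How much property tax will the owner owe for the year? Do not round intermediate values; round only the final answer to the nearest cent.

$37,648.92

Assessed value = $1,864,800 × 0.481 = $896,968.8
Taxable value = $896,968.8 − $125,000 = $771,968.8
Community College District: $771,968.8 × 0.00105 = $810.56724
Holloway CSD: $771,968.8 × 0.02739 = $21,144.225432
Larchfield County: $771,968.8 × 0.0138 = $10,653.16944
City of Talbot: $771,968.8 × 0.00523 = $4,037.396824
Millbrook Township: $771,968.8 × 0.0013 = $1,003.55944
Total = $37,648.918376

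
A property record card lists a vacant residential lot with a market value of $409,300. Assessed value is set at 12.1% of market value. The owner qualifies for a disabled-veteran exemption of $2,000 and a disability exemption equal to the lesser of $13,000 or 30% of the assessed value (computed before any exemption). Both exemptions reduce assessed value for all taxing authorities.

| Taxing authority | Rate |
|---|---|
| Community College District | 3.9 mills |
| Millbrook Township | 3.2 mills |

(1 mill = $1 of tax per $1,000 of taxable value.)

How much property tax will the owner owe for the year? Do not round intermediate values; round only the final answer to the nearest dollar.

$245

Assessed value = $409,300 × 0.121 = $49,525.3
Disability exemption = min($13,000, 30% × $49,525.3) = min($13,000, $14,857.59) = $13,000 (dollar cap binds)
Taxable value = $49,525.3 − $2,000 − $13,000 = $34,525.3
Community College District: $34,525.3 × 0.0039 = $134.64867
Millbrook Township: $34,525.3 × 0.0032 = $110.48096
Total = $245.12963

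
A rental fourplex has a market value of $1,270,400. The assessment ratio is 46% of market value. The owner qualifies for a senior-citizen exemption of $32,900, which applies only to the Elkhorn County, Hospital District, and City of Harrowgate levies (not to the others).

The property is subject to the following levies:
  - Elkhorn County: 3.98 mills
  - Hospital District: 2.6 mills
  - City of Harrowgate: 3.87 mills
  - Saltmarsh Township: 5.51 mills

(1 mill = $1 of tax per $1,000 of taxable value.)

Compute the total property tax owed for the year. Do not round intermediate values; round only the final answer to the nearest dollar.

Assessed value = $1,270,400 × 0.46 = $584,384
Elkhorn County: ($584,384 − $32,900) × 0.00398 = $551,484 × 0.00398 = $2,194.90632
Hospital District: ($584,384 − $32,900) × 0.0026 = $551,484 × 0.0026 = $1,433.8584
City of Harrowgate: ($584,384 − $32,900) × 0.00387 = $551,484 × 0.00387 = $2,134.24308
Saltmarsh Township: $584,384 × 0.00551 = $3,219.95584
Total = $8,982.96364

$8,983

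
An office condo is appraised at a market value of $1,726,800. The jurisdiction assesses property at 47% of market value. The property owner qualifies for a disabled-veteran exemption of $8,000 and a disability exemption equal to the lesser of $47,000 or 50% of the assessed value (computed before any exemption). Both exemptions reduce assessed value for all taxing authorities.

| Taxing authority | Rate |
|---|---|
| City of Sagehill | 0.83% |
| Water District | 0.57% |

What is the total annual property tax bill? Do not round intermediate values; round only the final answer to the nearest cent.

$10,592.34

Assessed value = $1,726,800 × 0.47 = $811,596
Disability exemption = min($47,000, 50% × $811,596) = min($47,000, $405,798) = $47,000 (dollar cap binds)
Taxable value = $811,596 − $8,000 − $47,000 = $756,596
City of Sagehill: $756,596 × 0.0083 = $6,279.7468
Water District: $756,596 × 0.0057 = $4,312.5972
Total = $10,592.344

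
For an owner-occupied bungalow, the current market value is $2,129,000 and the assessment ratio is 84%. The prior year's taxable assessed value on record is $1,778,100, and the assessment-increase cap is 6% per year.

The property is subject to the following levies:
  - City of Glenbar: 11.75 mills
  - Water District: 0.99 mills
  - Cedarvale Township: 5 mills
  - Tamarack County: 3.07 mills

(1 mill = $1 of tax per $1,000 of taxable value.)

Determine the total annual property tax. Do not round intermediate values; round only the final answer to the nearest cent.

$37,215.77

Uncapped assessed value = $2,129,000 × 0.84 = $1,788,360
Cap limit = $1,778,100 × 1.06 = $1,884,786
Taxable assessed value = min($1,788,360, $1,884,786) = $1,788,360 (cap does not bind)
City of Glenbar: $1,788,360 × 0.01175 = $21,013.23
Water District: $1,788,360 × 0.00099 = $1,770.4764
Cedarvale Township: $1,788,360 × 0.005 = $8,941.8
Tamarack County: $1,788,360 × 0.00307 = $5,490.2652
Total = $37,215.7716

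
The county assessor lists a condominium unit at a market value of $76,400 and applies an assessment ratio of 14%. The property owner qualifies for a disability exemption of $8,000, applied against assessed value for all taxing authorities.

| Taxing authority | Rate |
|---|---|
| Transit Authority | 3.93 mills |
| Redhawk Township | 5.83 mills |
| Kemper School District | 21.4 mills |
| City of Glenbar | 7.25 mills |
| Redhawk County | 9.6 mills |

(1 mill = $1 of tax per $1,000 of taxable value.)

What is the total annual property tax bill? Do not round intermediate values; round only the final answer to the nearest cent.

Assessed value = $76,400 × 0.14 = $10,696
Taxable value = $10,696 − $8,000 = $2,696
Transit Authority: $2,696 × 0.00393 = $10.59528
Redhawk Township: $2,696 × 0.00583 = $15.71768
Kemper School District: $2,696 × 0.0214 = $57.6944
City of Glenbar: $2,696 × 0.00725 = $19.546
Redhawk County: $2,696 × 0.0096 = $25.8816
Total = $10.59528 + $15.71768 + $57.6944 + $19.546 + $25.8816 = $129.43496

$129.43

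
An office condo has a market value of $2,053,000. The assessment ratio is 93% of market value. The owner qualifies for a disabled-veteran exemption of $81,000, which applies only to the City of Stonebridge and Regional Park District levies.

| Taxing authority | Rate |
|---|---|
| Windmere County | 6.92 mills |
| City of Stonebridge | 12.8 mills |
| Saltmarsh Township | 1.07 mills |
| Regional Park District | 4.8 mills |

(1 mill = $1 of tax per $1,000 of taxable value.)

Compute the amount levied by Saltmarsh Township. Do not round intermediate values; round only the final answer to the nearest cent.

Assessed value = $2,053,000 × 0.93 = $1,909,290
Saltmarsh Township taxable value = $1,909,290 (exemption does not apply)
Saltmarsh Township levy = $1,909,290 × 0.00107 = $2,042.9403

$2,042.94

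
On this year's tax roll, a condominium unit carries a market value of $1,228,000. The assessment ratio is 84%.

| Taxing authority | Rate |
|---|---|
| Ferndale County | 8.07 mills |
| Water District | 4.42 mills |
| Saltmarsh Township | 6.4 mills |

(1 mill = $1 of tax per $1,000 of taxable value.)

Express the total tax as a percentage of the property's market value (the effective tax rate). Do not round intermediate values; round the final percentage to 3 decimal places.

Assessed value = $1,228,000 × 0.84 = $1,031,520
Ferndale County: $1,031,520 × 0.00807 = $8,324.3664
Water District: $1,031,520 × 0.00442 = $4,559.3184
Saltmarsh Township: $1,031,520 × 0.0064 = $6,601.728
Total tax = $19,485.4128
Effective rate = $19,485.4128 ÷ $1,228,000 = 1.587% of market value

1.587%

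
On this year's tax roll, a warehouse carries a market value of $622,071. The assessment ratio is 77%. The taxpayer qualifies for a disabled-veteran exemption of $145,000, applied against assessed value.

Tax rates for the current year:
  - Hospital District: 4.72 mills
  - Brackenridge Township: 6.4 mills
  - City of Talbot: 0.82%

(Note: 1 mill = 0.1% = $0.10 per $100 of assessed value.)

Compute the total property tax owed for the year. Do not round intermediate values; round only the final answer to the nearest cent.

Assessed value = $622,071 × 0.77 = $478,994.67
Taxable value = $478,994.67 − $145,000 = $333,994.67
Hospital District: $333,994.67 × 0.00472 = $1,576.4548424
Brackenridge Township: $333,994.67 × 0.0064 = $2,137.565888
City of Talbot: $333,994.67 × 0.0082 = $2,738.756294
Total = $6,452.7770244

$6,452.78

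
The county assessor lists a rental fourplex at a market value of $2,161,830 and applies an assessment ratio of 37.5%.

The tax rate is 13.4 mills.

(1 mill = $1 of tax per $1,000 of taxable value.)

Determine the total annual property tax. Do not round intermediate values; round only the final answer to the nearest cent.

Assessed value = $2,161,830 × 0.375 = $810,686.25
Tax = $810,686.25 × 0.0134 = $10,863.19575

$10,863.20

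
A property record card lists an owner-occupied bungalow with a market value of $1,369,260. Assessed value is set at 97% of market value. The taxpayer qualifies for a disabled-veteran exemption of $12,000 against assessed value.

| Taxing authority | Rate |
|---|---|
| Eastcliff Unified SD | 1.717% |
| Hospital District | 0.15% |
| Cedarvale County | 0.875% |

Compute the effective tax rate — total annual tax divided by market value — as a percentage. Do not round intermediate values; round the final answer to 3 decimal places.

2.636%

Assessed value = $1,369,260 × 0.97 = $1,328,182.2
Taxable value = $1,328,182.2 − $12,000 = $1,316,182.2
Eastcliff Unified SD: $1,316,182.2 × 0.01717 = $22,598.848374
Hospital District: $1,316,182.2 × 0.0015 = $1,974.2733
Cedarvale County: $1,316,182.2 × 0.00875 = $11,516.59425
Total tax = $36,089.715924
Effective rate = $36,089.715924 ÷ $1,369,260 = 2.636% of market value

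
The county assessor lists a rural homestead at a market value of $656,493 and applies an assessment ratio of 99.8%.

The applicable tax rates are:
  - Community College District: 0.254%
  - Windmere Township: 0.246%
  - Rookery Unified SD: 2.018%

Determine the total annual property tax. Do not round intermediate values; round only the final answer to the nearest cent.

$16,497.43

Assessed value = $656,493 × 0.998 = $655,180.014
Community College District: $655,180.014 × 0.00254 = $1,664.15723556
Windmere Township: $655,180.014 × 0.00246 = $1,611.74283444
Rookery Unified SD: $655,180.014 × 0.02018 = $13,221.53268252
Total = $1,664.15723556 + $1,611.74283444 + $13,221.53268252 = $16,497.43275252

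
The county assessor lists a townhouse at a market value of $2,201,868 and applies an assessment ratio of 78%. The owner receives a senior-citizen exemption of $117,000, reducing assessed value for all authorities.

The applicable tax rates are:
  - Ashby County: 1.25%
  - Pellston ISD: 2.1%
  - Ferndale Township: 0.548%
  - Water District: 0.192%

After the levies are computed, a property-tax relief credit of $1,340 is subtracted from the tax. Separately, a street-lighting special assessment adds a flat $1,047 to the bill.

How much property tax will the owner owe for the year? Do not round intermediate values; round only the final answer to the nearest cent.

Assessed value = $2,201,868 × 0.78 = $1,717,457.04
Taxable value = $1,717,457.04 − $117,000 = $1,600,457.04
Ashby County: $1,600,457.04 × 0.0125 = $20,005.713
Pellston ISD: $1,600,457.04 × 0.021 = $33,609.59784
Ferndale Township: $1,600,457.04 × 0.00548 = $8,770.5045792
Water District: $1,600,457.04 × 0.00192 = $3,072.8775168
Levies subtotal = $65,458.692936
After credit = $65,458.692936 − $1,340 = $64,118.692936
Total = $64,118.692936 + $1,047 = $65,165.692936

$65,165.69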